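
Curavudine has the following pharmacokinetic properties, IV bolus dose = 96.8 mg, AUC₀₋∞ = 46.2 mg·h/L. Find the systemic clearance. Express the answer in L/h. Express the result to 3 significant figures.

CL = Dose / AUC = 96.8 / 46.2 = 2.095 L/h

2.10 L/h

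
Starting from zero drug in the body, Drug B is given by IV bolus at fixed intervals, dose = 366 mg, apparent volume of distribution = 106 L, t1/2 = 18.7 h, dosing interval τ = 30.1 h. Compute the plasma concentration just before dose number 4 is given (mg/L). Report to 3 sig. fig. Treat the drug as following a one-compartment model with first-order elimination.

1.62 mg/L

C₀ per dose = Dose / Vd = 366 / 106 = 3.453 mg/L
k = ln2 / t½ = 0.693147 / 18.7 = 0.03707 h⁻¹
Fraction remaining after one interval: r = e^(−kτ) = e^(−0.03707 × 30.1) = 0.3277
Before dose 4, 3 doses have been given (aged 1τ, 2τ, 3τ).
C_trough = C₀ × (r + r² + … + r^3) = C₀ × r(1−r^3)/(1−r)
        = 3.453 × 0.3277 × (1 − 0.03519) / (1 − 0.3277) = 1.624 mg/L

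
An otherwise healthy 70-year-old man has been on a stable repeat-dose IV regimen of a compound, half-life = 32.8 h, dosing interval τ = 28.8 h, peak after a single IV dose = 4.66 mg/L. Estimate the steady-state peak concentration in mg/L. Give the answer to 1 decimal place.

10.2 mg/L

k = ln2 / t½ = 0.693147 / 32.8 = 0.02113 h⁻¹
e^(−kτ) = e^(−0.02113 × 28.8) = 0.5441
Accumulation ratio R = 1 / (1 − e^(−kτ)) = 1 / (1 − 0.5441) = 2.193
Steady-state peak = C₀ × R = 4.66 × 2.193 = 10.22 mg/L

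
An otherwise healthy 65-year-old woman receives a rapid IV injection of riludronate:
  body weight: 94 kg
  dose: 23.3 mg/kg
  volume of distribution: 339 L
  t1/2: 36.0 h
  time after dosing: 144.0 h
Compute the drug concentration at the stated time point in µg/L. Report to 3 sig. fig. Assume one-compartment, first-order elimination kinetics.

404 µg/L

Total dose = 23.3 × 94 = 2190 mg
C₀ = Dose / Vd = 2190 / 339 = 6.460 mg/L
k = ln2 / t½ = 0.693147 / 36.0 = 0.01925 h⁻¹
t / t½ = 144.0 / 36.0 = 4 half-lives
C = C₀ × (1/2)^4 = 6.460 × 0.06250 = 0.4038 mg/L
Convert: 0.4038 mg/L × 1000 = 403.8 µg/L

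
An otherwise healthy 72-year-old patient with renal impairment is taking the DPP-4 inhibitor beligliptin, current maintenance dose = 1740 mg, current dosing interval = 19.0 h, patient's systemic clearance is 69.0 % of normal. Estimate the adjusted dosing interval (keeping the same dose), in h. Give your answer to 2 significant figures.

28 h

To keep the same average steady-state level, dosing rate must scale with clearance.
CL ratio = 69.0 / 100 = 0.6900
New interval (same dose) = 19.0 / 0.6900 = 27.54 h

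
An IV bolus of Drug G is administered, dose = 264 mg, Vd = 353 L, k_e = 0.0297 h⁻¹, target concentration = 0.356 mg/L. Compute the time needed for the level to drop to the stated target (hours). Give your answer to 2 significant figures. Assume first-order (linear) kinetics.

C₀ = Dose / Vd = 264.0 / 353 = 0.7479 mg/L
t = ln(C₀ / C) / k = ln(0.7479 / 0.356) / 0.02970
  = ln(2.101) / 0.02970 = 0.7424 / 0.02970 = 25.00 h

25 h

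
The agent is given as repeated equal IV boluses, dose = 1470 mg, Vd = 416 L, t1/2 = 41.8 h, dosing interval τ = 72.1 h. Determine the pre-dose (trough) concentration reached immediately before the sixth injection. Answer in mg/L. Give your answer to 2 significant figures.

C₀ per dose = Dose / Vd = 1470 / 416 = 3.534 mg/L
k = ln2 / t½ = 0.693147 / 41.8 = 0.01658 h⁻¹
Fraction remaining after one interval: r = e^(−kτ) = e^(−0.01658 × 72.1) = 0.3026
Before dose 6, 5 doses have been given (aged 1τ, 2τ, 3τ, 4τ, 5τ).
C_trough = C₀ × (r + r² + … + r^5) = C₀ × r(1−r^5)/(1−r)
        = 3.534 × 0.3026 × (1 − 0.002537) / (1 − 0.3026) = 1.530 mg/L

1.5 mg/L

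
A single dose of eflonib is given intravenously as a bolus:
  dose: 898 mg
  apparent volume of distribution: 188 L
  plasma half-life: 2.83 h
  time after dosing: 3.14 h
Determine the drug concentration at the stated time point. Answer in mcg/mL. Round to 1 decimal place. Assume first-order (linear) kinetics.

2.2 mcg/mL

C₀ = Dose / Vd = 898.0 / 188 = 4.777 mg/L
k = ln2 / t½ = 0.693147 / 2.83 = 0.2449 h⁻¹
C = C₀ · e^(−k·t) = 4.777 × e^(−0.2449 × 3.14)
  = 4.777 × 0.4635 = 2.214 mg/L
(2.214 mg/L = 2.214 mcg/mL)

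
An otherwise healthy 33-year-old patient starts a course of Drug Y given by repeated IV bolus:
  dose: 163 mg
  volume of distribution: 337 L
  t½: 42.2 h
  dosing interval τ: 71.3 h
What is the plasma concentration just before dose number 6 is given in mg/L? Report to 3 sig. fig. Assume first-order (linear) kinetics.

C₀ per dose = Dose / Vd = 163 / 337 = 0.4837 mg/L
k = ln2 / t½ = 0.693147 / 42.2 = 0.01643 h⁻¹
Fraction remaining after one interval: r = e^(−kτ) = e^(−0.01643 × 71.3) = 0.3099
Before dose 6, 5 doses have been given (aged 1τ, 2τ, 3τ, 4τ, 5τ).
C_trough = C₀ × (r + r² + … + r^5) = C₀ × r(1−r^5)/(1−r)
        = 0.4837 × 0.3099 × (1 − 0.002858) / (1 − 0.3099) = 0.2166 mg/L

0.217 mg/L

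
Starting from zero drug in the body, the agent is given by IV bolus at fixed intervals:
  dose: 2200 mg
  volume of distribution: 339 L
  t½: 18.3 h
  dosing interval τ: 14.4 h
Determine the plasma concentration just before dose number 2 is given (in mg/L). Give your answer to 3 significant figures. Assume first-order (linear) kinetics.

C₀ per dose = Dose / Vd = 2200 / 339 = 6.490 mg/L
k = ln2 / t½ = 0.693147 / 18.3 = 0.03788 h⁻¹
Fraction remaining after one interval: r = e^(−kτ) = e^(−0.03788 × 14.4) = 0.5796
Before dose 2, 1 dose has been given (aged 1τ).
C_trough = C₀ × r = 6.490 × 0.5796 = 3.762 mg/L

3.76 mg/L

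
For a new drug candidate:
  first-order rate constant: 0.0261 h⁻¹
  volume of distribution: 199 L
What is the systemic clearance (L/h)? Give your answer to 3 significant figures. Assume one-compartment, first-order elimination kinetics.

5.19 L/h

CL = k × Vd = 0.0261 × 199 = 5.194 L/h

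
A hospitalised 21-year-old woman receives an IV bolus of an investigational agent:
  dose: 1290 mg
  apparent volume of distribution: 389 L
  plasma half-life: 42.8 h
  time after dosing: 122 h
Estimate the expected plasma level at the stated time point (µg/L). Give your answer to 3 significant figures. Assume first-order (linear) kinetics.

460 µg/L

C₀ = Dose / Vd = 1290 / 389 = 3.316 mg/L
k = ln2 / t½ = 0.693147 / 42.8 = 0.01620 h⁻¹
C = C₀ · e^(−k·t) = 3.316 × e^(−0.01620 × 122)
  = 3.316 × 0.1386 = 0.4596 mg/L
Convert: 0.4596 mg/L × 1000 = 459.6 µg/L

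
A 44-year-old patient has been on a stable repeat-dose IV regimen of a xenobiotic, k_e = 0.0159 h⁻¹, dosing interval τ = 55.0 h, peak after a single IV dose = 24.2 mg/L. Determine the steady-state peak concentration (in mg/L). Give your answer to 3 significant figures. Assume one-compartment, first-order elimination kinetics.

e^(−kτ) = e^(−0.01590 × 55.0) = 0.4171
Accumulation ratio R = 1 / (1 − e^(−kτ)) = 1 / (1 − 0.4171) = 1.716
Steady-state peak = C₀ × R = 24.2 × 1.716 = 41.53 mg/L

41.5 mg/L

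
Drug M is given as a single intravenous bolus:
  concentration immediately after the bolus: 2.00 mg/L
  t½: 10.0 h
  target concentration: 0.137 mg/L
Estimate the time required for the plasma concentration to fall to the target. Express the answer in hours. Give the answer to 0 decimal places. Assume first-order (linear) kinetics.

k = ln2 / t½ = 0.693147 / 10.0 = 0.06931 h⁻¹
t = ln(C₀ / C) / k = ln(2.000 / 0.137) / 0.06931
  = ln(14.60) / 0.06931 = 2.681 / 0.06931 = 38.68 h

39 h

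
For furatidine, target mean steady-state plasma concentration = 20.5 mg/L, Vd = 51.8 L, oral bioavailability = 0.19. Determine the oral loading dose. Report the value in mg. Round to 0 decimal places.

LD = Css × Vd / F = 20.5 × 51.8 / 0.19 = 5589 mg

5589 mg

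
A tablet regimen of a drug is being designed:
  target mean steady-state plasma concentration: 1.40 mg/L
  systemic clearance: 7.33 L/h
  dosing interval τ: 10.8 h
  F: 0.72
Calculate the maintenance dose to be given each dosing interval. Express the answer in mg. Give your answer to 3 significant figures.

154 mg

At steady state, F × (Dose/τ) = Css × CL.
Dose = Css × CL × τ / F = 1.40 × 7.330 × 10.8 / 0.72 = 153.9 mg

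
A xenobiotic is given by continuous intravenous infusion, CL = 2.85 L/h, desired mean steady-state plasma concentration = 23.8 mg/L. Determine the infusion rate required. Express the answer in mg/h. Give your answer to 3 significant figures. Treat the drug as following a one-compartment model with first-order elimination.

67.8 mg/h

At steady state, infusion rate R₀ = Css × CL = 23.8 × 2.850 = 67.83 mg/h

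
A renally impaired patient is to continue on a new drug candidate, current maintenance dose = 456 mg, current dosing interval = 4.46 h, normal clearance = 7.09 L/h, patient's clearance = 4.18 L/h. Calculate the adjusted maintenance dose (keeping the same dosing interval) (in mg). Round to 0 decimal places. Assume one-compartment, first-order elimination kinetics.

To keep the same average steady-state level, dosing rate must scale with clearance.
CL ratio = 4.18 / 7.09 = 0.5896
New dose (same interval) = 456 × 0.5896 = 268.9 mg

269 mg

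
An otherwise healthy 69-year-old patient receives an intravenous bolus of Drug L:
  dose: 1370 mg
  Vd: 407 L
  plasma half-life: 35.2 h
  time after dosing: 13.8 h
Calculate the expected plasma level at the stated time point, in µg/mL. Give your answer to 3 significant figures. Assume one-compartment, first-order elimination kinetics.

2.57 µg/mL

C₀ = Dose / Vd = 1370 / 407 = 3.366 mg/L
k = ln2 / t½ = 0.693147 / 35.2 = 0.01969 h⁻¹
C = C₀ · e^(−k·t) = 3.366 × e^(−0.01969 × 13.8)
  = 3.366 × 0.7621 = 2.565 mg/L
(2.565 mg/L = 2.565 µg/mL)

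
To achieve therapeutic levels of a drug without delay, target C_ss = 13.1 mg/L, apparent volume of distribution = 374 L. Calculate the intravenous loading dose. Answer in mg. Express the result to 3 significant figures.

LD = Css × Vd = 13.1 × 374 = 4899 mg

4900 mg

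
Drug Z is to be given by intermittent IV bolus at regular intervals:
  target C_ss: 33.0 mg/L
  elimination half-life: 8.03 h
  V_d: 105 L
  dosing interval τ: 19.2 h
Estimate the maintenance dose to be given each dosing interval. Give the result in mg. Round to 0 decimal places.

k = ln2 / t½ = 0.693147 / 8.03 = 0.08632 h⁻¹
CL = k × Vd = 0.08632 × 105 = 9.064 L/h
At steady state, Dose/τ = Css × CL.
Dose = Css × CL × τ = 33.0 × 9.064 × 19.2 = 5743 mg

5743 mg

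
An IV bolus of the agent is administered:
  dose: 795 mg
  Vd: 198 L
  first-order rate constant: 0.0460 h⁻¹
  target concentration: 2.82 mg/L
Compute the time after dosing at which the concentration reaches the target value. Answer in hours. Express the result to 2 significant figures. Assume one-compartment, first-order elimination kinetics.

C₀ = Dose / Vd = 795.0 / 198 = 4.015 mg/L
t = ln(C₀ / C) / k = ln(4.015 / 2.82) / 0.04600
  = ln(1.424) / 0.04600 = 0.3535 / 0.04600 = 7.685 h

7.7 h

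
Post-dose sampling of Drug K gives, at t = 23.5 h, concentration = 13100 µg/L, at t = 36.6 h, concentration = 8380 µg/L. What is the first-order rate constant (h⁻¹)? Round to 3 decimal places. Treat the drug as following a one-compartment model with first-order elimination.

k = ln(C₁/C₂) / (t₂ − t₁) = ln(13100/8380) / (36.6 − 23.5)
  = 0.4468 / 13.10 = 0.03411 h⁻¹

0.034 h⁻¹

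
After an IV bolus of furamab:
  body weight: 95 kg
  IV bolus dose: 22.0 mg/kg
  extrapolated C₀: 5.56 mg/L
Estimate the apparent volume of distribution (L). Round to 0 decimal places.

376 L

Dose = 22.0 × 95 = 2090 mg
Vd = Dose / C₀ = 2090 / 5.56 = 375.9 L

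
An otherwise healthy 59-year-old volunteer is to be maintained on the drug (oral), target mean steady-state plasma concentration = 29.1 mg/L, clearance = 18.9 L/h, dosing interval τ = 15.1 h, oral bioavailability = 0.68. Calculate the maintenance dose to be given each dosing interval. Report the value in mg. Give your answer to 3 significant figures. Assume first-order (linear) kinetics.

At steady state, F × (Dose/τ) = Css × CL.
Dose = Css × CL × τ / F = 29.1 × 18.90 × 15.1 / 0.68 = 12210 mg

12200 mg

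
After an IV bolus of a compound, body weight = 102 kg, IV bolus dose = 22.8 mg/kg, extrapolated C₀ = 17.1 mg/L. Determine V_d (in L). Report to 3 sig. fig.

136 L

Dose = 22.8 × 102 = 2326 mg
Vd = Dose / C₀ = 2326 / 17.1 = 136.0 L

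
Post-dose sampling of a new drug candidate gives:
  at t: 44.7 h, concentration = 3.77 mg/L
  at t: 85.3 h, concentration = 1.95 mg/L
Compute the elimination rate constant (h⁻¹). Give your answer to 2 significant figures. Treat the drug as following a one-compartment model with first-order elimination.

0.016 h⁻¹

k = ln(C₁/C₂) / (t₂ − t₁) = ln(3.77/1.95) / (85.3 − 44.7)
  = 0.6592 / 40.60 = 0.01624 h⁻¹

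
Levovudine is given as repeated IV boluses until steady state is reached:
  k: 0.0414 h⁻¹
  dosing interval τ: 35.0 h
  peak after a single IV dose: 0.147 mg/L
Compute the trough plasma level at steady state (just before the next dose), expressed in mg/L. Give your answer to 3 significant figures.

e^(−kτ) = e^(−0.04140 × 35.0) = 0.2348
Accumulation ratio R = 1 / (1 − e^(−kτ)) = 1 / (1 − 0.2348) = 1.307
Steady-state trough = C₀ × R × e^(−kτ) = 0.147 × 1.307 × 0.2348 = 0.04511 mg/L

0.0451 mg/L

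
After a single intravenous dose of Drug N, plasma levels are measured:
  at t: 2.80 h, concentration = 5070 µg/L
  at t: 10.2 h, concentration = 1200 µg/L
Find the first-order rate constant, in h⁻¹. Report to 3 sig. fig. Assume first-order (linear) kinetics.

k = ln(C₁/C₂) / (t₂ − t₁) = ln(5070/1200) / (10.2 − 2.80)
  = 1.441 / 7.400 = 0.1947 h⁻¹

0.195 h⁻¹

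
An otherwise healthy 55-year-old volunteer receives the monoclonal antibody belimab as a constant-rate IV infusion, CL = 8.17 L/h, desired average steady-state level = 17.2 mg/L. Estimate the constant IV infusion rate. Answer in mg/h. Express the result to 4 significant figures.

At steady state, infusion rate R₀ = Css × CL = 17.2 × 8.170 = 140.5 mg/h

140.5 mg/h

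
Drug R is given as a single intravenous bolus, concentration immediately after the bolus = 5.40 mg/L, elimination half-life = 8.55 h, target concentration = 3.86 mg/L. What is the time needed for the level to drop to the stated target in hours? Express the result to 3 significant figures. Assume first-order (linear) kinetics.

k = ln2 / t½ = 0.693147 / 8.55 = 0.08107 h⁻¹
t = ln(C₀ / C) / k = ln(5.400 / 3.86) / 0.08107
  = ln(1.399) / 0.08107 = 0.3358 / 0.08107 = 4.142 h

4.14 h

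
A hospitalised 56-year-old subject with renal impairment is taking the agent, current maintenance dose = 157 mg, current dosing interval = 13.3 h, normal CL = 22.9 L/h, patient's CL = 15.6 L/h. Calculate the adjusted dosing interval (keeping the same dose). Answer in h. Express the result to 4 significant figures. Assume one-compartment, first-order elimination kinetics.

To keep the same average steady-state level, dosing rate must scale with clearance.
CL ratio = 15.6 / 22.9 = 0.6812
New interval (same dose) = 13.3 / 0.6812 = 19.52 h

19.52 h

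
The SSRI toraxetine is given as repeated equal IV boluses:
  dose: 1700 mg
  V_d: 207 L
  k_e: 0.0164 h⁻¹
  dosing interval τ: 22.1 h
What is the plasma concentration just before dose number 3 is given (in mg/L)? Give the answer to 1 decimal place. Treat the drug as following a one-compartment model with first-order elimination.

C₀ per dose = Dose / Vd = 1700 / 207 = 8.213 mg/L
Fraction remaining after one interval: r = e^(−kτ) = e^(−0.01640 × 22.1) = 0.6960
Before dose 3, 2 doses have been given (aged 1τ, 2τ).
C_trough = C₀ × (r + r²) = 8.213 × (0.6960 + 0.4844) = 9.695 mg/L

9.7 mg/L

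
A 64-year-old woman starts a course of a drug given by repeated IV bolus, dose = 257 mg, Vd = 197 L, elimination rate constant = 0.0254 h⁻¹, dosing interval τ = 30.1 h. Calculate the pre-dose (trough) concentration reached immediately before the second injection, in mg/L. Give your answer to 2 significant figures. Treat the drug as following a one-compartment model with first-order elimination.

0.61 mg/L

C₀ per dose = Dose / Vd = 257 / 197 = 1.305 mg/L
Fraction remaining after one interval: r = e^(−kτ) = e^(−0.02540 × 30.1) = 0.4655
Before dose 2, 1 dose has been given (aged 1τ).
C_trough = C₀ × r = 1.305 × 0.4655 = 0.6075 mg/L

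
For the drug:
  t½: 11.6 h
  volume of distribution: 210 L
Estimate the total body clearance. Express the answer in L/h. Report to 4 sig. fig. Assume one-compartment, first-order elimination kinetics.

k = ln2 / t½ = 0.693147 / 11.6 = 0.05975 h⁻¹
CL = k × Vd = 0.05975 × 210 = 12.55 L/h

12.55 L/h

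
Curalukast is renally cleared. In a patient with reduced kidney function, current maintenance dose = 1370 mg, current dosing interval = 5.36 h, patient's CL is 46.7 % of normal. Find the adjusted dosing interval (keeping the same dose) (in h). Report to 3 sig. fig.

11.5 h

To keep the same average steady-state level, dosing rate must scale with clearance.
CL ratio = 46.7 / 100 = 0.4670
New interval (same dose) = 5.36 / 0.4670 = 11.48 h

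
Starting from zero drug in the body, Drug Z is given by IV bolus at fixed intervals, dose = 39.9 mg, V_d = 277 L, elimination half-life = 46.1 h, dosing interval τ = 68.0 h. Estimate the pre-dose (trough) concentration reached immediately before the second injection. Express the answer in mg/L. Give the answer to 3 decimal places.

0.052 mg/L

C₀ per dose = Dose / Vd = 39.9 / 277 = 0.1440 mg/L
k = ln2 / t½ = 0.693147 / 46.1 = 0.01504 h⁻¹
Fraction remaining after one interval: r = e^(−kτ) = e^(−0.01504 × 68.0) = 0.3596
Before dose 2, 1 dose has been given (aged 1τ).
C_trough = C₀ × r = 0.1440 × 0.3596 = 0.05178 mg/L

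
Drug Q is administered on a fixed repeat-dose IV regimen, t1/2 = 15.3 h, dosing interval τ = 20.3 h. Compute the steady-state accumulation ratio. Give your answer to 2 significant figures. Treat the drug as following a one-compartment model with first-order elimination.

k = ln2 / t½ = 0.693147 / 15.3 = 0.04530 h⁻¹
e^(−kτ) = e^(−0.04530 × 20.3) = 0.3987
Accumulation ratio R = 1 / (1 − e^(−kτ)) = 1 / (1 − 0.3987) = 1.663

1.7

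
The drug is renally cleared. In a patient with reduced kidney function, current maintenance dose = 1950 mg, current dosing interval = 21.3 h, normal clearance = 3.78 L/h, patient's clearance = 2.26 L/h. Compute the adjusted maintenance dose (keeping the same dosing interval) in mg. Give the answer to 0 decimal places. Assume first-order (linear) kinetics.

1166 mg

To keep the same average steady-state level, dosing rate must scale with clearance.
CL ratio = 2.26 / 3.78 = 0.5979
New dose (same interval) = 1950 × 0.5979 = 1166 mg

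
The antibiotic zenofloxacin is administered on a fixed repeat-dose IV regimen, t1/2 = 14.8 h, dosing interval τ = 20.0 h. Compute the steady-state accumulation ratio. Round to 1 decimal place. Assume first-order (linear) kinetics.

1.6

k = ln2 / t½ = 0.693147 / 14.8 = 0.04683 h⁻¹
e^(−kτ) = e^(−0.04683 × 20.0) = 0.3920
Accumulation ratio R = 1 / (1 − e^(−kτ)) = 1 / (1 − 0.3920) = 1.645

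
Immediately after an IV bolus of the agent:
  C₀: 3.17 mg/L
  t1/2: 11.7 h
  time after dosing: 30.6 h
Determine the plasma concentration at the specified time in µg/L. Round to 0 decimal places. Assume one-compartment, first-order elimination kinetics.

k = ln2 / t½ = 0.693147 / 11.7 = 0.05924 h⁻¹
C = C₀ · e^(−k·t) = 3.170 × e^(−0.05924 × 30.6)
  = 3.170 × 0.1632 = 0.5173 mg/L
Convert: 0.5173 mg/L × 1000 = 517.3 µg/L

517 µg/L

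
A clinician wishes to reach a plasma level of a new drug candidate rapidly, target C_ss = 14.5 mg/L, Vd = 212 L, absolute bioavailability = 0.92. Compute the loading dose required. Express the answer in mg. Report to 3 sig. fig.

LD = Css × Vd / F = 14.5 × 212 / 0.92 = 3341 mg

3340 mg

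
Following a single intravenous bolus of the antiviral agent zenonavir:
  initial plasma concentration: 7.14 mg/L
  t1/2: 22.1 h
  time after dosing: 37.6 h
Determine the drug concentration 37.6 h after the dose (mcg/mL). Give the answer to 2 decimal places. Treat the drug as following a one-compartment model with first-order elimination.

2.20 mcg/mL

k = ln2 / t½ = 0.693147 / 22.1 = 0.03136 h⁻¹
C = C₀ · e^(−k·t) = 7.140 × e^(−0.03136 × 37.6)
  = 7.140 × 0.3075 = 2.196 mg/L
(2.196 mg/L = 2.196 mcg/mL)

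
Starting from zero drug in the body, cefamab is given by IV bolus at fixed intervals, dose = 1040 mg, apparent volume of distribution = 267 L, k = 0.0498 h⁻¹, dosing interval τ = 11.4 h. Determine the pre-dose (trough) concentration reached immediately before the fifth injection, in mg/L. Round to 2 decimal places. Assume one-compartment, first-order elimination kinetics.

4.57 mg/L

C₀ per dose = Dose / Vd = 1040 / 267 = 3.895 mg/L
Fraction remaining after one interval: r = e^(−kτ) = e^(−0.04980 × 11.4) = 0.5668
Before dose 5, 4 doses have been given (aged 1τ, 2τ, 3τ, 4τ).
C_trough = C₀ × (r + r² + … + r^4) = C₀ × r(1−r^4)/(1−r)
        = 3.895 × 0.5668 × (1 − 0.1032) / (1 − 0.5668) = 4.570 mg/L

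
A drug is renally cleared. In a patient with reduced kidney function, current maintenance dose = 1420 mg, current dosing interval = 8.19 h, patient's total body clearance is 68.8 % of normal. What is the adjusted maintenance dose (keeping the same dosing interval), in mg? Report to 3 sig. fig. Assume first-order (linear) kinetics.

To keep the same average steady-state level, dosing rate must scale with clearance.
CL ratio = 68.8 / 100 = 0.6880
New dose (same interval) = 1420 × 0.6880 = 977.0 mg

977 mg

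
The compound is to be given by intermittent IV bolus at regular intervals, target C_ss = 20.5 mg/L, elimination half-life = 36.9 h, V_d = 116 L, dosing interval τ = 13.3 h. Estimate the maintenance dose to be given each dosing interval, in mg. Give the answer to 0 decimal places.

594 mg

k = ln2 / t½ = 0.693147 / 36.9 = 0.01878 h⁻¹
CL = k × Vd = 0.01878 × 116 = 2.178 L/h
At steady state, Dose/τ = Css × CL.
Dose = Css × CL × τ = 20.5 × 2.178 × 13.3 = 593.8 mg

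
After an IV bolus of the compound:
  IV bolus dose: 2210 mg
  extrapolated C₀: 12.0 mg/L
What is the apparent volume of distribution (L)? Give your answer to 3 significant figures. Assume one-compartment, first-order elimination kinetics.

Vd = Dose / C₀ = 2210 / 12.0 = 184.2 L

184 L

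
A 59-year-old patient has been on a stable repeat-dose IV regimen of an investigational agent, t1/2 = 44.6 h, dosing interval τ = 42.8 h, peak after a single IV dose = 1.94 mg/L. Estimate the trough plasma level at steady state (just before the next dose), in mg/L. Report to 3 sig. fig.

2.05 mg/L

k = ln2 / t½ = 0.693147 / 44.6 = 0.01554 h⁻¹
e^(−kτ) = e^(−0.01554 × 42.8) = 0.5142
Accumulation ratio R = 1 / (1 − e^(−kτ)) = 1 / (1 − 0.5142) = 2.058
Steady-state trough = C₀ × R × e^(−kτ) = 1.94 × 2.058 × 0.5142 = 2.053 mg/L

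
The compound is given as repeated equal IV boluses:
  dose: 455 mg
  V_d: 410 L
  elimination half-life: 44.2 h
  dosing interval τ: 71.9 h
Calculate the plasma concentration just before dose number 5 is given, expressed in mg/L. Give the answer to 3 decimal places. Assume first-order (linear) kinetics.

C₀ per dose = Dose / Vd = 455 / 410 = 1.110 mg/L
k = ln2 / t½ = 0.693147 / 44.2 = 0.01568 h⁻¹
Fraction remaining after one interval: r = e^(−kτ) = e^(−0.01568 × 71.9) = 0.3239
Before dose 5, 4 doses have been given (aged 1τ, 2τ, 3τ, 4τ).
C_trough = C₀ × (r + r² + … + r^4) = C₀ × r(1−r^4)/(1−r)
        = 1.110 × 0.3239 × (1 − 0.01101) / (1 − 0.3239) = 0.5259 mg/L

0.526 mg/L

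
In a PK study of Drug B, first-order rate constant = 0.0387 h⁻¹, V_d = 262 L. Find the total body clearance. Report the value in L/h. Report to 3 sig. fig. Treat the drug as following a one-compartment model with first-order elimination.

10.1 L/h

CL = k × Vd = 0.0387 × 262 = 10.14 L/h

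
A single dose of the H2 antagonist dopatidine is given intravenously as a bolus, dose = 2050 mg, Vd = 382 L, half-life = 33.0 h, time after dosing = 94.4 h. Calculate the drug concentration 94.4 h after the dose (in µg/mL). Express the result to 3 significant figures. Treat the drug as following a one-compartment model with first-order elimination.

C₀ = Dose / Vd = 2050 / 382 = 5.366 mg/L
k = ln2 / t½ = 0.693147 / 33.0 = 0.02100 h⁻¹
C = C₀ · e^(−k·t) = 5.366 × e^(−0.02100 × 94.4)
  = 5.366 × 0.1377 = 0.7389 mg/L
(0.7389 mg/L = 0.7389 µg/mL)

0.739 µg/mL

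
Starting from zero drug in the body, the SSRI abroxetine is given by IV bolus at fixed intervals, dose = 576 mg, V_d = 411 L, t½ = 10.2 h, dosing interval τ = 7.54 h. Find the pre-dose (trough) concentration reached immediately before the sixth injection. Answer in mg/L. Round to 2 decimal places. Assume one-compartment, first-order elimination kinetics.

1.93 mg/L

C₀ per dose = Dose / Vd = 576 / 411 = 1.401 mg/L
k = ln2 / t½ = 0.693147 / 10.2 = 0.06796 h⁻¹
Fraction remaining after one interval: r = e^(−kτ) = e^(−0.06796 × 7.54) = 0.5990
Before dose 6, 5 doses have been given (aged 1τ, 2τ, 3τ, 4τ, 5τ).
C_trough = C₀ × (r + r² + … + r^5) = C₀ × r(1−r^5)/(1−r)
        = 1.401 × 0.5990 × (1 − 0.07711) / (1 − 0.5990) = 1.931 mg/L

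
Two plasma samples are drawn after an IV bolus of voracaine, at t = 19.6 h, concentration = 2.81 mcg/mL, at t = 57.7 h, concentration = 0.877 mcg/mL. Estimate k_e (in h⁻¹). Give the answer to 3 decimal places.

0.031 h⁻¹

k = ln(C₁/C₂) / (t₂ − t₁) = ln(2.81/0.877) / (57.7 − 19.6)
  = 1.164 / 38.10 = 0.03055 h⁻¹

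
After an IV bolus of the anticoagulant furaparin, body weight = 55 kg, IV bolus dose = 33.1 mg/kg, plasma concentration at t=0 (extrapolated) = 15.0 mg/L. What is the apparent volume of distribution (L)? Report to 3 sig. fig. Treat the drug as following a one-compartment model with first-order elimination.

Dose = 33.1 × 55 = 1821 mg
Vd = Dose / C₀ = 1821 / 15.0 = 121.4 L

121 L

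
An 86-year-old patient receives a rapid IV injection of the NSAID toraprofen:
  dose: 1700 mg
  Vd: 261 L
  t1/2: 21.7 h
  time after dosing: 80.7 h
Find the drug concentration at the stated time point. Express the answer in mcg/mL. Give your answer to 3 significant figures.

C₀ = Dose / Vd = 1700 / 261 = 6.513 mg/L
k = ln2 / t½ = 0.693147 / 21.7 = 0.03194 h⁻¹
C = C₀ · e^(−k·t) = 6.513 × e^(−0.03194 × 80.7)
  = 6.513 × 0.07596 = 0.4947 mg/L
(0.4947 mg/L = 0.4947 mcg/mL)

0.495 mcg/mL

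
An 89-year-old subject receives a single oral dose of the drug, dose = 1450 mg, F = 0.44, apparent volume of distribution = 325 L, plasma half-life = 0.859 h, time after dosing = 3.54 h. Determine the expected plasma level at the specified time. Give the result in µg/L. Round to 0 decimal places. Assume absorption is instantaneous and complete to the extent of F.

Amount reaching circulation = F × Dose = 0.44 × 1450 = 638.0 mg
C₀ = F·Dose / Vd = 638.0 / 325 = 1.963 mg/L
k = ln2 / t½ = 0.693147 / 0.859 = 0.8069 h⁻¹
C = C₀ · e^(−k·t) = 1.963 × e^(−0.8069 × 3.54)
  = 1.963 × 0.05747 = 0.1128 mg/L
Convert: 0.1128 mg/L × 1000 = 112.8 µg/L

113 µg/L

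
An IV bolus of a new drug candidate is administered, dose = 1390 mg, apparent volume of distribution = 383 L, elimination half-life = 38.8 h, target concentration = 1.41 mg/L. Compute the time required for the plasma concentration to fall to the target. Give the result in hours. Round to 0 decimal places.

C₀ = Dose / Vd = 1390 / 383 = 3.629 mg/L
k = ln2 / t½ = 0.693147 / 38.8 = 0.01786 h⁻¹
t = ln(C₀ / C) / k = ln(3.629 / 1.41) / 0.01786
  = ln(2.574) / 0.01786 = 0.9455 / 0.01786 = 52.94 h

53 h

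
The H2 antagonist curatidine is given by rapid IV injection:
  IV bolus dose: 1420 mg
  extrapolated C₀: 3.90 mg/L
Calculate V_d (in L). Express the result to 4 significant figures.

364.1 L

Vd = Dose / C₀ = 1420 / 3.90 = 364.1 L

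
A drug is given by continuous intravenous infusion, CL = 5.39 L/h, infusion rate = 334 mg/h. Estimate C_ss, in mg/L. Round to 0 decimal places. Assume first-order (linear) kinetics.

At steady state Css = R₀ / CL = 334 / 5.390 = 61.97 mg/L

62 mg/L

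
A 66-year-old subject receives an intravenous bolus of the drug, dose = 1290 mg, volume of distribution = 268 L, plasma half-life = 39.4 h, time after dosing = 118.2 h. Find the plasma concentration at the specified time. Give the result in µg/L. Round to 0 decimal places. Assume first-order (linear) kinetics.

602 µg/L

C₀ = Dose / Vd = 1290 / 268 = 4.813 mg/L
k = ln2 / t½ = 0.693147 / 39.4 = 0.01759 h⁻¹
t / t½ = 118.2 / 39.4 = 3 half-lives
C = C₀ × (1/2)^3 = 4.813 × 0.1250 = 0.6016 mg/L
Convert: 0.6016 mg/L × 1000 = 601.6 µg/L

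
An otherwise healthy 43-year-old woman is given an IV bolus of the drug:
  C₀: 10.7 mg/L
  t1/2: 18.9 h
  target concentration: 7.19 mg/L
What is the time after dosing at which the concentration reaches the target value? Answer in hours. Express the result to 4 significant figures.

10.84 h

k = ln2 / t½ = 0.693147 / 18.9 = 0.03667 h⁻¹
t = ln(C₀ / C) / k = ln(10.70 / 7.19) / 0.03667
  = ln(1.488) / 0.03667 = 0.3974 / 0.03667 = 10.84 h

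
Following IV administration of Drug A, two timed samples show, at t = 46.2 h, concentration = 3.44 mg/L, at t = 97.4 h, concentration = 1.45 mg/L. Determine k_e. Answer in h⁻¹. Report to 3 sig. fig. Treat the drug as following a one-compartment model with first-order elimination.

k = ln(C₁/C₂) / (t₂ − t₁) = ln(3.44/1.45) / (97.4 − 46.2)
  = 0.8639 / 51.20 = 0.01687 h⁻¹

0.0169 h⁻¹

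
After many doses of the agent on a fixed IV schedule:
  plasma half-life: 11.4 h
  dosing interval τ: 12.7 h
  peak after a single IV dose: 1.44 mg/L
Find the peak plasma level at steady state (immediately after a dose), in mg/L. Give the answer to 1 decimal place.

k = ln2 / t½ = 0.693147 / 11.4 = 0.06080 h⁻¹
e^(−kτ) = e^(−0.06080 × 12.7) = 0.4620
Accumulation ratio R = 1 / (1 − e^(−kτ)) = 1 / (1 − 0.4620) = 1.859
Steady-state peak = C₀ × R = 1.44 × 1.859 = 2.677 mg/L

2.7 mg/L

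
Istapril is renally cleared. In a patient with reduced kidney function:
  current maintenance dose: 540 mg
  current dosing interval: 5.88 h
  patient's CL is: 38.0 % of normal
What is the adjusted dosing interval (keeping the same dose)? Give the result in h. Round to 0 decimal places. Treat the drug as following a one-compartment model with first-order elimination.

To keep the same average steady-state level, dosing rate must scale with clearance.
CL ratio = 38.0 / 100 = 0.3800
New interval (same dose) = 5.88 / 0.3800 = 15.47 h

15 h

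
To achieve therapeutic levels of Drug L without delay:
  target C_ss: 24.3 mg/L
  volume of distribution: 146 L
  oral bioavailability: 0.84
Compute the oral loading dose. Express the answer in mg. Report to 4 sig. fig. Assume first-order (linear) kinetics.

4224 mg

LD = Css × Vd / F = 24.3 × 146 / 0.84 = 4224 mg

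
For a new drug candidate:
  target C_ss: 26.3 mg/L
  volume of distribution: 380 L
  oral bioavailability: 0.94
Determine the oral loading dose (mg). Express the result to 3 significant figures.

LD = Css × Vd / F = 26.3 × 380 / 0.94 = 10630 mg

10600 mg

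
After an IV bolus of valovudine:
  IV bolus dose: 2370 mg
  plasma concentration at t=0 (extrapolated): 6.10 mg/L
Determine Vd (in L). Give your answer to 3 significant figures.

Vd = Dose / C₀ = 2370 / 6.10 = 388.5 L

389 L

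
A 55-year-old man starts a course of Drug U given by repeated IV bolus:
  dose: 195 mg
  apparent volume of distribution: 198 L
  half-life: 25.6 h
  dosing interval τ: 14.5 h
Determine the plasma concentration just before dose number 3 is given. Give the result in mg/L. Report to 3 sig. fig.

C₀ per dose = Dose / Vd = 195 / 198 = 0.9848 mg/L
k = ln2 / t½ = 0.693147 / 25.6 = 0.02708 h⁻¹
Fraction remaining after one interval: r = e^(−kτ) = e^(−0.02708 × 14.5) = 0.6753
Before dose 3, 2 doses have been given (aged 1τ, 2τ).
C_trough = C₀ × (r + r²) = 0.9848 × (0.6753 + 0.4560) = 1.114 mg/L

1.11 mg/L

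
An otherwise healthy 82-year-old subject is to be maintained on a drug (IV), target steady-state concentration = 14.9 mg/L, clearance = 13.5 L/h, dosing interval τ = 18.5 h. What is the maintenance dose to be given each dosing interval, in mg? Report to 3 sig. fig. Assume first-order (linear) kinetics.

3720 mg

At steady state, Dose/τ = Css × CL.
Dose = Css × CL × τ = 14.9 × 13.50 × 18.5 = 3721 mg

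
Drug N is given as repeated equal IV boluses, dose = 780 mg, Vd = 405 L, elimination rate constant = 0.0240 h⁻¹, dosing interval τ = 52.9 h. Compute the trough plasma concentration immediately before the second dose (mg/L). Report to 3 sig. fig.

0.541 mg/L

C₀ per dose = Dose / Vd = 780 / 405 = 1.926 mg/L
Fraction remaining after one interval: r = e^(−kτ) = e^(−0.02400 × 52.9) = 0.2809
Before dose 2, 1 dose has been given (aged 1τ).
C_trough = C₀ × r = 1.926 × 0.2809 = 0.5410 mg/L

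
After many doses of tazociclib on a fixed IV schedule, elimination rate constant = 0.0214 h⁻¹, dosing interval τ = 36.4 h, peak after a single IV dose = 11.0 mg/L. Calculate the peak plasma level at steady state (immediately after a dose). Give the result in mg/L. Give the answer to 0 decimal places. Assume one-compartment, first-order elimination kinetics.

20 mg/L

e^(−kτ) = e^(−0.02140 × 36.4) = 0.4589
Accumulation ratio R = 1 / (1 − e^(−kτ)) = 1 / (1 − 0.4589) = 1.848
Steady-state peak = C₀ × R = 11.0 × 1.848 = 20.33 mg/L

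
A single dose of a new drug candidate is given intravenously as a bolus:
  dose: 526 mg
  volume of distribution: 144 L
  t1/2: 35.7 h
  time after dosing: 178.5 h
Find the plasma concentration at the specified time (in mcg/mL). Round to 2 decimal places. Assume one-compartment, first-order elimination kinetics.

0.11 mcg/mL

C₀ = Dose / Vd = 526.0 / 144 = 3.653 mg/L
k = ln2 / t½ = 0.693147 / 35.7 = 0.01942 h⁻¹
t / t½ = 178.5 / 35.7 = 5 half-lives
C = C₀ × (1/2)^5 = 3.653 × 0.03125 = 0.1142 mg/L
(0.1142 mg/L = 0.1142 mcg/mL)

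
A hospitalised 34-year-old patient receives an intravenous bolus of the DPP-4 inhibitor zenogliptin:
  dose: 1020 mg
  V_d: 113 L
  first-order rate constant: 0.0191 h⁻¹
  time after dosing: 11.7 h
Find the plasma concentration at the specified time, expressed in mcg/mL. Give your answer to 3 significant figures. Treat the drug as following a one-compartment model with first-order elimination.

C₀ = Dose / Vd = 1020 / 113 = 9.027 mg/L
C = C₀ · e^(−k·t) = 9.027 × e^(−0.01910 × 11.7)
  = 9.027 × 0.7997 = 7.219 mg/L
(7.219 mg/L = 7.219 mcg/mL)

7.22 mcg/mL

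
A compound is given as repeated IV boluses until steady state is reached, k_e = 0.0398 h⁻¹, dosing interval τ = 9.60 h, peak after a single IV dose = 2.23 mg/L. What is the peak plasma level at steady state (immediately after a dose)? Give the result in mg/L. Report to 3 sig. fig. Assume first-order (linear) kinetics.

7.02 mg/L

e^(−kτ) = e^(−0.03980 × 9.60) = 0.6824
Accumulation ratio R = 1 / (1 − e^(−kτ)) = 1 / (1 − 0.6824) = 3.149
Steady-state peak = C₀ × R = 2.23 × 3.149 = 7.022 mg/L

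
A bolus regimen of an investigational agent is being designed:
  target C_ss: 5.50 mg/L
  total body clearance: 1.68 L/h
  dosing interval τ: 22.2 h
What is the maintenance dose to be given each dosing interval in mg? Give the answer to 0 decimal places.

205 mg

At steady state, Dose/τ = Css × CL.
Dose = Css × CL × τ = 5.50 × 1.680 × 22.2 = 205.1 mg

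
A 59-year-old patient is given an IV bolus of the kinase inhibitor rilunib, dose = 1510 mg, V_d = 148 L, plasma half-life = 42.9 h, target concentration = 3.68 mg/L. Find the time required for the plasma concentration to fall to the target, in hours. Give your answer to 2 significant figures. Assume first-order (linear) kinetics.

C₀ = Dose / Vd = 1510 / 148 = 10.20 mg/L
k = ln2 / t½ = 0.693147 / 42.9 = 0.01616 h⁻¹
t = ln(C₀ / C) / k = ln(10.20 / 3.68) / 0.01616
  = ln(2.772) / 0.01616 = 1.020 / 0.01616 = 63.12 h

63 h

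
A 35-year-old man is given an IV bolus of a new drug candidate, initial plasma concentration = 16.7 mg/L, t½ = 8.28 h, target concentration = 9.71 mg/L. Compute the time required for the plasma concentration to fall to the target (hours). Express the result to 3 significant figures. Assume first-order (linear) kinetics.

6.48 h

k = ln2 / t½ = 0.693147 / 8.28 = 0.08371 h⁻¹
t = ln(C₀ / C) / k = ln(16.70 / 9.71) / 0.08371
  = ln(1.720) / 0.08371 = 0.5423 / 0.08371 = 6.478 h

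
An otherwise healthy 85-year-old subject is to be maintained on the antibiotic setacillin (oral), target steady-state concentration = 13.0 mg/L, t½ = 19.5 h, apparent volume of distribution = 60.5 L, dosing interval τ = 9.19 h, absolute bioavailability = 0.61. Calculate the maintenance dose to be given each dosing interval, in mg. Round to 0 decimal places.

k = ln2 / t½ = 0.693147 / 19.5 = 0.03555 h⁻¹
CL = k × Vd = 0.03555 × 60.5 = 2.151 L/h
At steady state, F × (Dose/τ) = Css × CL.
Dose = Css × CL × τ / F = 13.0 × 2.151 × 9.19 / 0.61 = 421.3 mg

421 mg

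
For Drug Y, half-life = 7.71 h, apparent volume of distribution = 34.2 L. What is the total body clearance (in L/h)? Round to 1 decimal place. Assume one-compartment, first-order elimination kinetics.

k = ln2 / t½ = 0.693147 / 7.71 = 0.08990 h⁻¹
CL = k × Vd = 0.08990 × 34.2 = 3.075 L/h

3.1 L/h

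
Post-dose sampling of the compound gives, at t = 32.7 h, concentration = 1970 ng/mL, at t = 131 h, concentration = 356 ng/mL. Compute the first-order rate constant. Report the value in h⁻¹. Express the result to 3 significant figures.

0.0174 h⁻¹

k = ln(C₁/C₂) / (t₂ − t₁) = ln(1970/356) / (131 − 32.7)
  = 1.711 / 98.30 = 0.01741 h⁻¹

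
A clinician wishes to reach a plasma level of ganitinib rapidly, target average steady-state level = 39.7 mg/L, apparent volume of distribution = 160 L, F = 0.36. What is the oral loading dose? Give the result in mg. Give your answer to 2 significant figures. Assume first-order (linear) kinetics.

LD = Css × Vd / F = 39.7 × 160 / 0.36 = 17640 mg

18000 mg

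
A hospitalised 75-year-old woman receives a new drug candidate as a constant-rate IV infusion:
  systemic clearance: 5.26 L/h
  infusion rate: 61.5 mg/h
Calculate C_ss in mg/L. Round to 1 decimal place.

11.7 mg/L

At steady state Css = R₀ / CL = 61.5 / 5.260 = 11.69 mg/L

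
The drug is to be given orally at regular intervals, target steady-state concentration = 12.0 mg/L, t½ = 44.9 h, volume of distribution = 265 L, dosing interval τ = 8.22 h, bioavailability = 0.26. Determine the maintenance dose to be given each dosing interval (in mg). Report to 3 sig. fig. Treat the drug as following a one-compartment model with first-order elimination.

1550 mg

k = ln2 / t½ = 0.693147 / 44.9 = 0.01544 h⁻¹
CL = k × Vd = 0.01544 × 265 = 4.092 L/h
At steady state, F × (Dose/τ) = Css × CL.
Dose = Css × CL × τ / F = 12.0 × 4.092 × 8.22 / 0.26 = 1552 mg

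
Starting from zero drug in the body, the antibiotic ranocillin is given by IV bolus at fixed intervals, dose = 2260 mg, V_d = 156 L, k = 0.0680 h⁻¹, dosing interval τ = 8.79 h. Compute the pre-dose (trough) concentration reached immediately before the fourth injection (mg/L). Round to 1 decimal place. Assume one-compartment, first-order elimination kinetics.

14.8 mg/L

C₀ per dose = Dose / Vd = 2260 / 156 = 14.49 mg/L
Fraction remaining after one interval: r = e^(−kτ) = e^(−0.06800 × 8.79) = 0.5501
Before dose 4, 3 doses have been given (aged 1τ, 2τ, 3τ).
C_trough = C₀ × (r + r² + … + r^3) = C₀ × r(1−r^3)/(1−r)
        = 14.49 × 0.5501 × (1 − 0.1665) / (1 − 0.5501) = 14.77 mg/L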